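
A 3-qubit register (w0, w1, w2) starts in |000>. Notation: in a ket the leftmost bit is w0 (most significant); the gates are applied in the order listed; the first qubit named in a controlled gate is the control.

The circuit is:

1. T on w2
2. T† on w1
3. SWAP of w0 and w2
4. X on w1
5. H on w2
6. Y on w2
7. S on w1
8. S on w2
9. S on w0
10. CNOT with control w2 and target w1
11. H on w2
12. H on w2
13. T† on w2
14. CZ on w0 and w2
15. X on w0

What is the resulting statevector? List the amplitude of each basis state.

The final amplitudes are -sqrt(2)*exp(I*pi/4)/2 on |101>, sqrt(2)/2 on |110>, and 0 on every other basis state.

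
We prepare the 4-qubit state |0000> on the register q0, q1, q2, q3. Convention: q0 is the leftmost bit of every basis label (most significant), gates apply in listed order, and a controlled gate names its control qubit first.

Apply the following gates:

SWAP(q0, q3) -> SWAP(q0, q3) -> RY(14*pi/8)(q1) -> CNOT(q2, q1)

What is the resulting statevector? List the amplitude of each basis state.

The final amplitudes are -sqrt(sqrt(2) + 2)/2 on |0000>, sqrt(2 - sqrt(2))/2 on |0100>, and 0 on every other basis state. Key observation: gates 1-2 undo each other exactly, leaving only the rest of the circuit to track.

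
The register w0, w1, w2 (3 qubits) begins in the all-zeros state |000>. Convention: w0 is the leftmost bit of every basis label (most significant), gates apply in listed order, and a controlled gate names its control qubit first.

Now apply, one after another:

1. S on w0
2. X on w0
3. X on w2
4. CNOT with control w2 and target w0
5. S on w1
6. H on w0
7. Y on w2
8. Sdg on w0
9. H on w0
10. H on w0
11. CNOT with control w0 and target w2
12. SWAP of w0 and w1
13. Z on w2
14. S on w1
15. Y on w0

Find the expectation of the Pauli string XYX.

In the final state, XYX has expectation 0.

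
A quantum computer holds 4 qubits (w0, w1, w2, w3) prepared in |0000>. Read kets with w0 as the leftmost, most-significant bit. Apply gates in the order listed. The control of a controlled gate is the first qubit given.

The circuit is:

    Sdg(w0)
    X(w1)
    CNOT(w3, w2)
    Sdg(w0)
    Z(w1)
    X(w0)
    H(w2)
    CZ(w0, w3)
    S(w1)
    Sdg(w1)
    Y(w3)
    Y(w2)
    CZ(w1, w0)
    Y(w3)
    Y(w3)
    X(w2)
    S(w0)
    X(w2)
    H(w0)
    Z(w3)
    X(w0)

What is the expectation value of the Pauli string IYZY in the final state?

In the final state, IYZY has expectation 0. Key observation: the block from step 9 through step 10 cancels to the identity and can be dropped.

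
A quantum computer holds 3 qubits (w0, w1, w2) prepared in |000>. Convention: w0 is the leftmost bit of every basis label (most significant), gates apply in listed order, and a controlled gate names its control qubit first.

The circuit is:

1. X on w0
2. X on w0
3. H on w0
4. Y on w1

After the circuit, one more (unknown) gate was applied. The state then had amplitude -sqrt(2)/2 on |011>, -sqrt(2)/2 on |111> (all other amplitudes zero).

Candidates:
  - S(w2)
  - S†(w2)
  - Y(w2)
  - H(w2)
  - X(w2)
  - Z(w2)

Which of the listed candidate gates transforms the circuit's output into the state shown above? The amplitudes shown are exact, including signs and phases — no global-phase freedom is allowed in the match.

The unique candidate consistent with the amplitudes is Y(w2). Key observation: steps 1-2 multiply out to the identity, so the circuit reduces to the remaining gates.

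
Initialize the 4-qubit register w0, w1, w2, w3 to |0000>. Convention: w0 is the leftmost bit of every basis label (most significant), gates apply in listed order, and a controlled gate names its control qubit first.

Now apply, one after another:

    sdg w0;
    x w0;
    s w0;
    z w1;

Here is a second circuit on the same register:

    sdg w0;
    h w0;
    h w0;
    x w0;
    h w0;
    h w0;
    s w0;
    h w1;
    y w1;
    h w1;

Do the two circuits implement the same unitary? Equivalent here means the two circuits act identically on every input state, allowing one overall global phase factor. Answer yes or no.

No, they are not equivalent — no single phase factor reconciles the two unitaries.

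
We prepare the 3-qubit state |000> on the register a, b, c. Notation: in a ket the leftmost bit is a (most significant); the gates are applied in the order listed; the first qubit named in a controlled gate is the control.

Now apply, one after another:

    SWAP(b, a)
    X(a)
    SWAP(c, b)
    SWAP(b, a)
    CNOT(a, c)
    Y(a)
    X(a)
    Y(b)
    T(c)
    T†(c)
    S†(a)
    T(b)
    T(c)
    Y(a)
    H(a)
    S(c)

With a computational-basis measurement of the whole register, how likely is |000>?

A full measurement returns |000> with probability 1/2.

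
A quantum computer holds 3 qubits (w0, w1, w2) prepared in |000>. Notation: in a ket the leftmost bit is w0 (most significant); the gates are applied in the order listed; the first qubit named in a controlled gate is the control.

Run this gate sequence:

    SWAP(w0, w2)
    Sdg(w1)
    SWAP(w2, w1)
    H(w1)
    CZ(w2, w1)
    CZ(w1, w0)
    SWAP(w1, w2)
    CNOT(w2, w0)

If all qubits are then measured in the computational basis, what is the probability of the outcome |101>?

The probability of measuring |101> is 1/2.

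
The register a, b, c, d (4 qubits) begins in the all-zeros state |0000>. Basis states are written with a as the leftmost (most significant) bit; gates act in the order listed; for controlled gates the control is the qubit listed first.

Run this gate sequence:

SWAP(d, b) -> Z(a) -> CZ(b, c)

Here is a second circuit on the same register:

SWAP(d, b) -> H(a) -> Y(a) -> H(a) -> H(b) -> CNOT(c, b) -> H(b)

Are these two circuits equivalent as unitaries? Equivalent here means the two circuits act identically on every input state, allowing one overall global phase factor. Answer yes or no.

No — the two circuits implement different unitaries, even allowing a global phase.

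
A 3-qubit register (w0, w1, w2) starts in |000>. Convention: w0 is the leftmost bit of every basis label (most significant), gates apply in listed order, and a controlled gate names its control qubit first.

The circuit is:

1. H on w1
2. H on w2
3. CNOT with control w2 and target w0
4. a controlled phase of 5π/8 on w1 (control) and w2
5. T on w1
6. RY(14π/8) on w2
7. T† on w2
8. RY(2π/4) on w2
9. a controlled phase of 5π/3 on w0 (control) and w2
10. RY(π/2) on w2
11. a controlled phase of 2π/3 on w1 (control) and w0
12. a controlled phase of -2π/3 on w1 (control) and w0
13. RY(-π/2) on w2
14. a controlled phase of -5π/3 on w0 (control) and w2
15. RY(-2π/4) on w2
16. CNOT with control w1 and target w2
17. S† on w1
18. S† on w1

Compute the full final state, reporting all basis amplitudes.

The resulting statevector has amplitude -sqrt(sqrt(2) + 2)/4 on |000>, -sqrt(2 - sqrt(2))*exp(3*I*pi/4)/4 on |001>, -sqrt(2 - sqrt(2))/4 on |010>, sqrt(sqrt(2) + 2)*exp(I*pi/4)/4 on |011>, -sqrt(2 - sqrt(2))/4 on |100>, sqrt(sqrt(2) + 2)*exp(3*I*pi/4)/4 on |101>, sqrt(sqrt(2) + 2)*exp(5*I*pi/8)/4 on |110>, sqrt(2 - sqrt(2))*exp(7*I*pi/8)/4 on |111>. Key observation: the block from step 8 through step 15 cancels to the identity and can be dropped.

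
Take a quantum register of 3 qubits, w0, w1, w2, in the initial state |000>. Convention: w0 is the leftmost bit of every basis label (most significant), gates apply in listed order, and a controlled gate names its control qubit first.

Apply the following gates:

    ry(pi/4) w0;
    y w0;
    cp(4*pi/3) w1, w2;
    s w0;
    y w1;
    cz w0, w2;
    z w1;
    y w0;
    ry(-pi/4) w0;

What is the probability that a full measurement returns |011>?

The probability of measuring |011> is 0.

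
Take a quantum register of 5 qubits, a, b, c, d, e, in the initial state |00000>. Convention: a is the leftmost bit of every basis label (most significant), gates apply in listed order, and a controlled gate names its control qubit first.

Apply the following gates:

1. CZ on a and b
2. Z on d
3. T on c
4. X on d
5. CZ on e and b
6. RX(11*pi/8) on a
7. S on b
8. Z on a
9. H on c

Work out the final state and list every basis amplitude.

The final amplitudes are -sqrt(2)*cos(5*pi/16)/2 on |00010>, -sqrt(2)*cos(5*pi/16)/2 on |00110>, sqrt(2)*I*sin(5*pi/16)/2 on |10010>, sqrt(2)*I*sin(5*pi/16)/2 on |10110>, and 0 on every other basis state.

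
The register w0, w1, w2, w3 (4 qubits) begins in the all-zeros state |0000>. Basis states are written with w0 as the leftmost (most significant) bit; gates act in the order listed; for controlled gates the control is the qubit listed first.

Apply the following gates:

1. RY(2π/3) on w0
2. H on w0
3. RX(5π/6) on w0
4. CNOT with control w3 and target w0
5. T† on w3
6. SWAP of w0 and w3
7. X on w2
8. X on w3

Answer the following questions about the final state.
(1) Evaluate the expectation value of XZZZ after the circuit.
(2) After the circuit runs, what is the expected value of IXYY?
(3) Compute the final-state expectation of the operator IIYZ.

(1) The observable XZZZ averages to 0.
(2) The observable IXYY averages to 0.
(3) The observable IIYZ averages to 0.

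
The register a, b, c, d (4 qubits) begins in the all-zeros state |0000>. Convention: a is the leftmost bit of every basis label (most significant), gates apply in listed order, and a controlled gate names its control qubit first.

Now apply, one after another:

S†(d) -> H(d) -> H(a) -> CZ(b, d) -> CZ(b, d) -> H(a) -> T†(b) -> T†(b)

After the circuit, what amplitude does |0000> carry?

The amplitude on |0000> is sqrt(2)/2. Key observation: gates 3-6 undo each other exactly, leaving only the rest of the circuit to track.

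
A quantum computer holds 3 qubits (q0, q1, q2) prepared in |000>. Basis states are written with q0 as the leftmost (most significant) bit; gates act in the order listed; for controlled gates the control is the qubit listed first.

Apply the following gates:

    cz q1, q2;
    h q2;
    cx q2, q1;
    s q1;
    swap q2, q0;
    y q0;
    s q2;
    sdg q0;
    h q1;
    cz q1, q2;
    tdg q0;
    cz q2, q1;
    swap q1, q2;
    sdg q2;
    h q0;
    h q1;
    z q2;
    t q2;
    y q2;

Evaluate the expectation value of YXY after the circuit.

The expectation value of YXY is -1/2.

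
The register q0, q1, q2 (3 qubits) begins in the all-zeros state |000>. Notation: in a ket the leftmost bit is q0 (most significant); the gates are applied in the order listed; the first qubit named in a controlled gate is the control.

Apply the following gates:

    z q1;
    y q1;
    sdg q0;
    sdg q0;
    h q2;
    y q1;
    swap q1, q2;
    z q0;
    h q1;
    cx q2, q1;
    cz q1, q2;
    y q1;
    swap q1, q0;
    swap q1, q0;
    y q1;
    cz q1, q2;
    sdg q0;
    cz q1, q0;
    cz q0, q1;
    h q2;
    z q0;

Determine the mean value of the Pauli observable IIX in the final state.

The observable IIX averages to 1. Key observation: steps 11-16 multiply out to the identity, so the circuit reduces to the remaining gates.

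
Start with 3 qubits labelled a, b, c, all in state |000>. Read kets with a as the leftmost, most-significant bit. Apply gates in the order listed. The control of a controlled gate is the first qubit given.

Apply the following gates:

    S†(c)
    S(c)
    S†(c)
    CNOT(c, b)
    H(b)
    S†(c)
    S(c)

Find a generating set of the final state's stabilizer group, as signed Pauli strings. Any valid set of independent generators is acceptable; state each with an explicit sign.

One valid set of independent stabilizer generators is +IXI, +ZII, +IIZ (any independent generating set of the same group is equally correct).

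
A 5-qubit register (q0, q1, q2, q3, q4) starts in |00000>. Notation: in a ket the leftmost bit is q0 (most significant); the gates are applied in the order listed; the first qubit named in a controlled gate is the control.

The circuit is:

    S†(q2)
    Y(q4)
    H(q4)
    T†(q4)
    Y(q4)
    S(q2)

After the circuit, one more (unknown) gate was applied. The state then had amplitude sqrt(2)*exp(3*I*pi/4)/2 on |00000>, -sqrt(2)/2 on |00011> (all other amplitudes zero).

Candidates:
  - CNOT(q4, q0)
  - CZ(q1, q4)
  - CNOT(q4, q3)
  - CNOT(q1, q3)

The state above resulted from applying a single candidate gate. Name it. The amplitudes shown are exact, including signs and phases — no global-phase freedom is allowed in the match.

The applied gate was CNOT(q4, q3).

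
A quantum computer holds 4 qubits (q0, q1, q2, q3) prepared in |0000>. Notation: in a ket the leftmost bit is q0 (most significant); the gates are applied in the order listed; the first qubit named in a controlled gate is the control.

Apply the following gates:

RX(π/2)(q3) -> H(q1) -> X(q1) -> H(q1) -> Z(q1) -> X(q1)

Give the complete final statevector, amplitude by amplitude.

The resulting statevector has amplitude sqrt(2)/2 on |0100>, -sqrt(2)*I/2 on |0101>, and 0 on every other basis state.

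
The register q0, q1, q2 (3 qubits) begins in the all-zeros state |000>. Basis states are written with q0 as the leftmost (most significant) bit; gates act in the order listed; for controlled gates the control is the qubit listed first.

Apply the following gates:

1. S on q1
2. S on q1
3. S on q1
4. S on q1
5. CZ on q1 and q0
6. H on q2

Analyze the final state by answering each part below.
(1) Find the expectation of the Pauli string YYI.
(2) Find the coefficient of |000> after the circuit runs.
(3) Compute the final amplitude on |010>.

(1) In the final state, YYI has expectation 0. Key observation: gates 1-4 undo each other exactly, leaving only the rest of the circuit to track.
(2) The amplitude on |000> is sqrt(2)/2.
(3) The final state's coefficient on |010> equals 0.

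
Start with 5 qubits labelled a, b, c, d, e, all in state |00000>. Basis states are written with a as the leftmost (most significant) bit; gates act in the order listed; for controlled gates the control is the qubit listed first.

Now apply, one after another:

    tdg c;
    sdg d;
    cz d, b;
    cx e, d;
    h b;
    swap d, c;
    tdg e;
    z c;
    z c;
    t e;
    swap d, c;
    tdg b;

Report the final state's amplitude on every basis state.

After the circuit, the state carries amplitude sqrt(2)/2 on |00000>, -sqrt(2)*exp(3*I*pi/4)/2 on |01000>, and 0 on every other basis state. Key observation: steps 6-11 multiply out to the identity, so the circuit reduces to the remaining gates.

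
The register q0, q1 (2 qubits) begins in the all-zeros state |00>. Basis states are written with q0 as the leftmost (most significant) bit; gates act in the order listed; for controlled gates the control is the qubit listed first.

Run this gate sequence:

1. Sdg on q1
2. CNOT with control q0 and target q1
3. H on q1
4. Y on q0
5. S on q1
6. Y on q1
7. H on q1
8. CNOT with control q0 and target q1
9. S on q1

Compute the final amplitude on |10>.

The final state's coefficient on |10> equals 1/2 + I/2.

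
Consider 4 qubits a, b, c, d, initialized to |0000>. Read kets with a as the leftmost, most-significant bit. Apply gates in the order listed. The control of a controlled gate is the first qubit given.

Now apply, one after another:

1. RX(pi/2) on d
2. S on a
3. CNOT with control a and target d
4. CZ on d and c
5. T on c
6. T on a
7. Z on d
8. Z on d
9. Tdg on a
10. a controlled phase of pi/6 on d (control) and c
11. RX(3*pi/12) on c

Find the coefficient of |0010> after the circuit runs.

The amplitude on |0010> is -I*sqrt(4 - 2*sqrt(2))/4. Key observation: gates 6-9 undo each other exactly, leaving only the rest of the circuit to track.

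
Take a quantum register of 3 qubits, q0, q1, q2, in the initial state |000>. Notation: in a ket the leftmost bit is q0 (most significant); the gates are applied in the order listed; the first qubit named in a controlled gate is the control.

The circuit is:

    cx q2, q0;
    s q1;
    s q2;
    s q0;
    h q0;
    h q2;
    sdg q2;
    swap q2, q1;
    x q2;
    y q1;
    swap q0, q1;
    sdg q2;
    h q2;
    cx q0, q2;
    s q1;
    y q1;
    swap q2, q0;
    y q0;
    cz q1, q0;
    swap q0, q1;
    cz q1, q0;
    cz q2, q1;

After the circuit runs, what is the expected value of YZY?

The expectation value of YZY is 1.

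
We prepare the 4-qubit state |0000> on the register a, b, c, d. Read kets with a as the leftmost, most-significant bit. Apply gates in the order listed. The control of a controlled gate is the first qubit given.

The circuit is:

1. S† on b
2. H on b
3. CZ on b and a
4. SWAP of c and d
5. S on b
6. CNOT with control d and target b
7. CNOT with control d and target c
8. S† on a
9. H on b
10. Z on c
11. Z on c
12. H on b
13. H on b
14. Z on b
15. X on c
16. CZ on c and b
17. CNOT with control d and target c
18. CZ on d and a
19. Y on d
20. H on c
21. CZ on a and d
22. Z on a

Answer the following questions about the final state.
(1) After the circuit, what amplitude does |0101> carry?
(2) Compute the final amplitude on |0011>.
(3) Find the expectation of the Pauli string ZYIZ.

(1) The amplitude on |0101> is sqrt(2)*(1 + I)/4. Key observation: steps 12-13 multiply out to the identity, so the circuit reduces to the remaining gates.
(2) The amplitude on |0011> is sqrt(2)*(1 - I)/4.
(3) The expectation value of ZYIZ is 1.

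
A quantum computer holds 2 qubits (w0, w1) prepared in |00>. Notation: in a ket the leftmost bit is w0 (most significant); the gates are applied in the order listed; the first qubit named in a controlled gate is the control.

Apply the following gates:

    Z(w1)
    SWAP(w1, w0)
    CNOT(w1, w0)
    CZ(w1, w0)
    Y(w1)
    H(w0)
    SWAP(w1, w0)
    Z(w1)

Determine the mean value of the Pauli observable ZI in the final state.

In the final state, ZI has expectation -1.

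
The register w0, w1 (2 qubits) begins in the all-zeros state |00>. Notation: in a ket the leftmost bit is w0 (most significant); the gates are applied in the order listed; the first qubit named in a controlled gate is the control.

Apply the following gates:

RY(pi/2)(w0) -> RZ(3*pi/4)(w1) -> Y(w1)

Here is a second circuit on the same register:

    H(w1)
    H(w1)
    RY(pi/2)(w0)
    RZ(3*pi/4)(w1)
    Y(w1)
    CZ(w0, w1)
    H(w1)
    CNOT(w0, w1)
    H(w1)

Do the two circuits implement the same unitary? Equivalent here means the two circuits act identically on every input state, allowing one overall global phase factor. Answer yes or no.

Yes: on every input state the two circuits agree up to one overall phase factor.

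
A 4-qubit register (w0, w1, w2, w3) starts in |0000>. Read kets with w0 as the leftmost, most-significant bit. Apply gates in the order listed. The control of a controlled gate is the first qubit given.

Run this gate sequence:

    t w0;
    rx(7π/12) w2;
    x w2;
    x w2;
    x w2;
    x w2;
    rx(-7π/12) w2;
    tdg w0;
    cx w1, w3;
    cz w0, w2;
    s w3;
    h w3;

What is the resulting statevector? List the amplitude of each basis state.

The final amplitudes are sqrt(2)/2 on |0000>, sqrt(2)/2 on |0001>, and 0 on every other basis state. Key observation: steps 1-8 multiply out to the identity, so the circuit reduces to the remaining gates.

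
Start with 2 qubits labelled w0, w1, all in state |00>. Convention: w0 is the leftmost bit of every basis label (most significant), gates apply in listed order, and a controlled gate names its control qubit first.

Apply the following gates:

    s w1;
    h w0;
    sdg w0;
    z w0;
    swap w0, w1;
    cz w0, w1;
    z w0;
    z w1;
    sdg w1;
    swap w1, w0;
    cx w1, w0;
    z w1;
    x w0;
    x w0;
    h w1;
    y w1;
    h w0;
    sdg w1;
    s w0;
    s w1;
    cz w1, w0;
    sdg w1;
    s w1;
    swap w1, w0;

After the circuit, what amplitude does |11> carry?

The amplitude on |11> is sqrt(2)/2. Key observation: steps 13-14 multiply out to the identity, so the circuit reduces to the remaining gates.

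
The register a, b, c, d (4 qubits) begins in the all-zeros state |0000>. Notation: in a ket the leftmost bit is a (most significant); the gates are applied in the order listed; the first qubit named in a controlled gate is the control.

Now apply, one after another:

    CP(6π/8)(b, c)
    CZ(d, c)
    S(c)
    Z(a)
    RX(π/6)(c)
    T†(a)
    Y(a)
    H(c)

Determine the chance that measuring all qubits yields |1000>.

Outcome |1000> occurs with probability 1/2.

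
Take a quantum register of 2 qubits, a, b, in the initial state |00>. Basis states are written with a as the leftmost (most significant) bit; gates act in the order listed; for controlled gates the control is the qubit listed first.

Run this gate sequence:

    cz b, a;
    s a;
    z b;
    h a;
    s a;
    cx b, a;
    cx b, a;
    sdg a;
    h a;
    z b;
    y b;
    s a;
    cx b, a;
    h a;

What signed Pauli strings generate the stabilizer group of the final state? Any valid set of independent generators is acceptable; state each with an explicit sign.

The final state is stabilized by the group generated by -XI, -IZ; other independent generating sets are equally valid. Key observation: steps 3-10 multiply out to the identity, so the circuit reduces to the remaining gates.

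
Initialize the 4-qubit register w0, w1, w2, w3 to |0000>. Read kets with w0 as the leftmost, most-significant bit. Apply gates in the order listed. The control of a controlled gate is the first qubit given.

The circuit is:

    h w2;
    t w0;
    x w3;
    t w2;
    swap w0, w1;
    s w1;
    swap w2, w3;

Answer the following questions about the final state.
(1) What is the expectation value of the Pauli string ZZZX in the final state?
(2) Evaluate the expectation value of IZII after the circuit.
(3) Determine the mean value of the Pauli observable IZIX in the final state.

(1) The observable ZZZX averages to -sqrt(2)/2.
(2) In the final state, IZII has expectation 1.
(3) The observable IZIX averages to sqrt(2)/2.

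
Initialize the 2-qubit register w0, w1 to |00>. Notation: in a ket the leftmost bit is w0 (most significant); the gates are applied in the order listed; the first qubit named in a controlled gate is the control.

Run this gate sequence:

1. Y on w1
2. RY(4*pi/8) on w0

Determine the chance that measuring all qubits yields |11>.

The probability of measuring |11> is 1/2.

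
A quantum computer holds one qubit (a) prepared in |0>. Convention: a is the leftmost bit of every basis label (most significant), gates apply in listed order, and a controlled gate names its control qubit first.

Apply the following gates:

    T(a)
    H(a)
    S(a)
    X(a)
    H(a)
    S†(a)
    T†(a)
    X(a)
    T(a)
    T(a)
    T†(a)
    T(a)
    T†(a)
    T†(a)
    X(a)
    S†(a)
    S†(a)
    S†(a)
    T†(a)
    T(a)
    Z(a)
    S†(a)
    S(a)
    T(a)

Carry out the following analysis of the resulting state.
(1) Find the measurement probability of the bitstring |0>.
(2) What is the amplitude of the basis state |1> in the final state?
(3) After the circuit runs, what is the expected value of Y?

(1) The probability of measuring |0> is 1/2. Key observation: the block from step 8 through step 15 cancels to the identity and can be dropped.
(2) |1> carries amplitude 1/2 - I/2 in the final state.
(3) In the final state, Y has expectation -1.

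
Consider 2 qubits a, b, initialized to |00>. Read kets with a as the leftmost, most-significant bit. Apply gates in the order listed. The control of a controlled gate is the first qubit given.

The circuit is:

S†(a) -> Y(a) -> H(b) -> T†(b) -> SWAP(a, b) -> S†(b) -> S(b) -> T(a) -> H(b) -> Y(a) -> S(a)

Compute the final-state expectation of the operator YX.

In the final state, YX has expectation 1.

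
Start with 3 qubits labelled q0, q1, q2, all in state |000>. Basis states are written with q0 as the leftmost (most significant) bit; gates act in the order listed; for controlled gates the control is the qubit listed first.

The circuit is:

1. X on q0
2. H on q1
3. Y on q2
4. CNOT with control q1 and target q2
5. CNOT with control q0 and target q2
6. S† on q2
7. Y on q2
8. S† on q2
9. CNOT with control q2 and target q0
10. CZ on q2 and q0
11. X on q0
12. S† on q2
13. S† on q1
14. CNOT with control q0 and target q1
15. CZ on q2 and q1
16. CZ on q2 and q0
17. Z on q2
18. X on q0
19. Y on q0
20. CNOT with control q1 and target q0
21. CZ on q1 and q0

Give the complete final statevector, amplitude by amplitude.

The resulting statevector has amplitude -sqrt(2)*I/2 on |011>, -sqrt(2)*I/2 on |110>, and 0 on every other basis state.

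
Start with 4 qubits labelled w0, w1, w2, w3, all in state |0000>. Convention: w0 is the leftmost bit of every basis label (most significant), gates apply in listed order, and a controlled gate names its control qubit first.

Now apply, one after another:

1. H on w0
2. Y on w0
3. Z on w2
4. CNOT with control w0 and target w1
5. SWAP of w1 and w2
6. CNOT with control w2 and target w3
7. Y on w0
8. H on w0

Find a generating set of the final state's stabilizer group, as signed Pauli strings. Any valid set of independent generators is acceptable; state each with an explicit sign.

One valid set of independent stabilizer generators is -XIIZ, +ZIXX, +IZII, +IIZZ (any independent generating set of the same group is equally correct).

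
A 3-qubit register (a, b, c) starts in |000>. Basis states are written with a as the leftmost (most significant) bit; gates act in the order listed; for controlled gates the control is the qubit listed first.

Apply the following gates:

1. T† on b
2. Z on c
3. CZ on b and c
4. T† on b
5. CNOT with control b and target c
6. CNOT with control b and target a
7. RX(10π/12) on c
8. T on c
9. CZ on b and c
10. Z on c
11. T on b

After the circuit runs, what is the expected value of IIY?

The expectation value of IIY is sqrt(2)/4.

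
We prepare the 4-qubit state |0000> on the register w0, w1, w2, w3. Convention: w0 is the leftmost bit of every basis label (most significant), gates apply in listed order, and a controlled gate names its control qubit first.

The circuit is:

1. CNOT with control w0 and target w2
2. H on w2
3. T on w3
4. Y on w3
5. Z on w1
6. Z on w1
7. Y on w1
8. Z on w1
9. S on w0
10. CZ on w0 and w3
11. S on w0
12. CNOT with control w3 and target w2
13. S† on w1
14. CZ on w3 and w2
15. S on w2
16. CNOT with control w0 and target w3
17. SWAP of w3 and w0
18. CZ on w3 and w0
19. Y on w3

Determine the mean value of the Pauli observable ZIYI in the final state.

The observable ZIYI averages to 1.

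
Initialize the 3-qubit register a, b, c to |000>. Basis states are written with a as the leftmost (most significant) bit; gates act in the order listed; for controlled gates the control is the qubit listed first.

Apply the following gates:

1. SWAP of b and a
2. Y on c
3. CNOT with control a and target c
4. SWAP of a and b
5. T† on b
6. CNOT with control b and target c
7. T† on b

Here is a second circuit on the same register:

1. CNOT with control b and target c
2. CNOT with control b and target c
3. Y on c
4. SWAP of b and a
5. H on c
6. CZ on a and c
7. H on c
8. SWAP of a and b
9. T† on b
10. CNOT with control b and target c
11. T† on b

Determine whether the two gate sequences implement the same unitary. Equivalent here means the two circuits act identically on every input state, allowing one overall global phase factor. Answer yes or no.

Yes — the two circuits implement the same unitary up to a global phase.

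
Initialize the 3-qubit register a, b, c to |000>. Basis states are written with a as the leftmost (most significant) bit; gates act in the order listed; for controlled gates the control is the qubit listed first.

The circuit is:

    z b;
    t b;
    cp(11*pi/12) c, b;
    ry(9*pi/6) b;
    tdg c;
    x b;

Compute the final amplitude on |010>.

The amplitude on |010> is -sqrt(2)/2.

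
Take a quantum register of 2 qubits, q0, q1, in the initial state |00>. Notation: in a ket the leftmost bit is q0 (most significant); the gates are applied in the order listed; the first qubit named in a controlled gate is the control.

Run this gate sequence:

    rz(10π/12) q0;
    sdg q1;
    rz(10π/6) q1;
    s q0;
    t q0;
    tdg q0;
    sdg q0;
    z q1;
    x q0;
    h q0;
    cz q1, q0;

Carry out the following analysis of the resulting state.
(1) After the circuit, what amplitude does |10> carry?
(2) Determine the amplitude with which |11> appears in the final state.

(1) The final state's coefficient on |10> equals -sqrt(2)*exp(3*I*pi/4)/2. Key observation: steps 4-7 multiply out to the identity, so the circuit reduces to the remaining gates.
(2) |11> carries amplitude 0 in the final state.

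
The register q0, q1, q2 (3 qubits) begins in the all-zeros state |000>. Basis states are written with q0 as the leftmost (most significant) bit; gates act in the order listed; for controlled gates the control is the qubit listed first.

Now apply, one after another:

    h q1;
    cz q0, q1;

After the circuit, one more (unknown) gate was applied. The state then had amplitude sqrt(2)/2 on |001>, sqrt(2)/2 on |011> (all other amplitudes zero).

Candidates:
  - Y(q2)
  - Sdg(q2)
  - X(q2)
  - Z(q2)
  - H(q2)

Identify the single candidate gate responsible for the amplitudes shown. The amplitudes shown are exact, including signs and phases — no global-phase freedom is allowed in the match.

It was X(q2) that produced the state shown.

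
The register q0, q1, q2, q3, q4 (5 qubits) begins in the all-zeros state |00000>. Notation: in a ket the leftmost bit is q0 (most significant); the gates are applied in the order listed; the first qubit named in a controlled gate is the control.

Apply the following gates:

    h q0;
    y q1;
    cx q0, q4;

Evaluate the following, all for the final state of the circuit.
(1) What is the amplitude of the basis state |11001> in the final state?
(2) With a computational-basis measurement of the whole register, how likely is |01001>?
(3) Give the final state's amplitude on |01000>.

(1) |11001> carries amplitude sqrt(2)*I/2 in the final state.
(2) Outcome |01001> occurs with probability 0.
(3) |01000> carries amplitude sqrt(2)*I/2 in the final state.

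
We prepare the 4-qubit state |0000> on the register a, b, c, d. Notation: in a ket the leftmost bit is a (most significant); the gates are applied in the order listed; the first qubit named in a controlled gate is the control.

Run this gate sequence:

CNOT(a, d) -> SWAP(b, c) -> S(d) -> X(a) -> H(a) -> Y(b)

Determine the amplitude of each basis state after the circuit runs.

After the circuit, the state carries amplitude sqrt(2)*I/2 on |0100>, -sqrt(2)*I/2 on |1100>, and 0 on every other basis state.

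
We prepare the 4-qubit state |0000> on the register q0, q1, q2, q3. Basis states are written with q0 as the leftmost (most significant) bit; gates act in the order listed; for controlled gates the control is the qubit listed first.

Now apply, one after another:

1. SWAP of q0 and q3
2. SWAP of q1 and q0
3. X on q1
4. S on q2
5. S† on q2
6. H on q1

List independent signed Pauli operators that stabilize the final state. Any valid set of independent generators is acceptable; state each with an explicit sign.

The stabilizer group can be generated by -IXII, +ZIII, +IIZI, +IIIZ, among other valid generating sets.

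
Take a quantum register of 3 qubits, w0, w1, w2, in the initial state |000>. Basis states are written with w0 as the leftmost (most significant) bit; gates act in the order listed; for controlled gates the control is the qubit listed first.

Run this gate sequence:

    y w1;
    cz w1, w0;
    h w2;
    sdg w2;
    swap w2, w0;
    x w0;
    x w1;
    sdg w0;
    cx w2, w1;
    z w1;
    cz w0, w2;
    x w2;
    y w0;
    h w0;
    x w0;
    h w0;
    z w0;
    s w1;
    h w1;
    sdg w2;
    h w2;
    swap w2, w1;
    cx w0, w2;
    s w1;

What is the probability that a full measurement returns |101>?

A full measurement returns |101> with probability 1/8. Key observation: the block from step 14 through step 17 cancels to the identity and can be dropped.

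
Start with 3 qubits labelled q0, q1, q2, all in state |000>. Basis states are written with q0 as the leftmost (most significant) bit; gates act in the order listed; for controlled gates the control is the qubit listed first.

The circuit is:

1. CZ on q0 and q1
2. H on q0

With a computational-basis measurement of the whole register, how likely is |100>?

A full measurement returns |100> with probability 1/2.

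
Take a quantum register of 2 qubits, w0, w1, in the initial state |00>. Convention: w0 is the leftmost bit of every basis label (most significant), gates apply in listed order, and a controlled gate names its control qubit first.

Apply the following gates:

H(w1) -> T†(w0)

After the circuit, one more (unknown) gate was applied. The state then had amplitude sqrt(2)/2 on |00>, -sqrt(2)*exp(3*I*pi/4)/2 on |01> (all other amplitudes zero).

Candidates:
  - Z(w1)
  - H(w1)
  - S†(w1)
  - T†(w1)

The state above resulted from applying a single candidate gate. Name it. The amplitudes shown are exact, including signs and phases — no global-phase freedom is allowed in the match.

The applied gate was T†(w1).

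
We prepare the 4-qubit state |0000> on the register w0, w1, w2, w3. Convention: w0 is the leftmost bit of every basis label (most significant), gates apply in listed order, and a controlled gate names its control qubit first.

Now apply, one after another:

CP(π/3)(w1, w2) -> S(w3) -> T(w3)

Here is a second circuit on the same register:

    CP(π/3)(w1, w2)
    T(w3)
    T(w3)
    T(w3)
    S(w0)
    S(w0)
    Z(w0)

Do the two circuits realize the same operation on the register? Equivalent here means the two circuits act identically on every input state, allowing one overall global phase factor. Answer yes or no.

Yes — the two circuits implement the same unitary up to a global phase.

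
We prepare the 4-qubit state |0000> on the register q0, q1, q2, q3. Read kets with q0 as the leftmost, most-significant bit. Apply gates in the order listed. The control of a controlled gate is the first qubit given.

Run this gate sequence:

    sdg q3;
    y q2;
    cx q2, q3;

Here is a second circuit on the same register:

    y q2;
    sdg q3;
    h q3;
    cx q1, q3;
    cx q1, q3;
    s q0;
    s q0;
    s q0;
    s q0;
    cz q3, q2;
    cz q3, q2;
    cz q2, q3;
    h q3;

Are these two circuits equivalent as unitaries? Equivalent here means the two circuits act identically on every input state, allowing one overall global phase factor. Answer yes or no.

Yes, they are equivalent — the unitaries differ by at most a global phase.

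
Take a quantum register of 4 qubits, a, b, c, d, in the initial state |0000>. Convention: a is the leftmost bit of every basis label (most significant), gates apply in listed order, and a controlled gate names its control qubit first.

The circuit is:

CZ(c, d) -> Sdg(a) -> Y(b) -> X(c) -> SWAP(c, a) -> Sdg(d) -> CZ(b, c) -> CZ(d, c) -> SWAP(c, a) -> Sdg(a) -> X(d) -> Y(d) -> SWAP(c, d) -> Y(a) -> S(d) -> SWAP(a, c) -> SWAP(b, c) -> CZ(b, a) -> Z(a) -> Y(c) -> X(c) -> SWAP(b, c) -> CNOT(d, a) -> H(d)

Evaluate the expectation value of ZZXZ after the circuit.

The observable ZZXZ averages to 0.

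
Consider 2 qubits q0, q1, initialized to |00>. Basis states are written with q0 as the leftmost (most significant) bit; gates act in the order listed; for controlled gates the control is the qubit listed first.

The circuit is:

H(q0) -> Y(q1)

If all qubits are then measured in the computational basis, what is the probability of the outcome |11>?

Outcome |11> occurs with probability 1/2.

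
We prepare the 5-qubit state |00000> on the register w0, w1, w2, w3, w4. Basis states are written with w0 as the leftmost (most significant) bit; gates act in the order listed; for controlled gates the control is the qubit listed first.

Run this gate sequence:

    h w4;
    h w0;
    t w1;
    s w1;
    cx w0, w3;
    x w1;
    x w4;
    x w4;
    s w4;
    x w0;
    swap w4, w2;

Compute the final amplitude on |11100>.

The final state's coefficient on |11100> equals I/2.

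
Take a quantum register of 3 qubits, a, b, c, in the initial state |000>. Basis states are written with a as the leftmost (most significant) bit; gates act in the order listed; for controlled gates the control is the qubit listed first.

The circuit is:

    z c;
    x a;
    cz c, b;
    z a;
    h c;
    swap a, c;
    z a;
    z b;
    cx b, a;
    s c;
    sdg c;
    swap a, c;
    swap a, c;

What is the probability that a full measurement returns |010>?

The probability of measuring |010> is 0. Key observation: steps 10-11 multiply out to the identity, so the circuit reduces to the remaining gates.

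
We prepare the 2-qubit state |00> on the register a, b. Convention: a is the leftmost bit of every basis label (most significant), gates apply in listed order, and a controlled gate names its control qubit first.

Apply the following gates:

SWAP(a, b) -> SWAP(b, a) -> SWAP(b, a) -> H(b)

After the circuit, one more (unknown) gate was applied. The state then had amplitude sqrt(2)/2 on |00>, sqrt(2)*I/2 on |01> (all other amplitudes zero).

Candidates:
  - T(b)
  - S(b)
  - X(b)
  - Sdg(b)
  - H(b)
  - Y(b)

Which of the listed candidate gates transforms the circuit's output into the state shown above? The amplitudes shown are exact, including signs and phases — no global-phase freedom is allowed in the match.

It was S(b) that produced the state shown.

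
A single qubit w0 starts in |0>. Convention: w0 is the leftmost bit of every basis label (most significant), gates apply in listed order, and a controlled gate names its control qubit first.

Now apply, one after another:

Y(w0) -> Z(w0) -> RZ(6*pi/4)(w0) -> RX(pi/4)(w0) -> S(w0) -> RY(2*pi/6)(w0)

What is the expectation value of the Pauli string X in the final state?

The observable X averages to -sqrt(6)/4 - sqrt(2)/4.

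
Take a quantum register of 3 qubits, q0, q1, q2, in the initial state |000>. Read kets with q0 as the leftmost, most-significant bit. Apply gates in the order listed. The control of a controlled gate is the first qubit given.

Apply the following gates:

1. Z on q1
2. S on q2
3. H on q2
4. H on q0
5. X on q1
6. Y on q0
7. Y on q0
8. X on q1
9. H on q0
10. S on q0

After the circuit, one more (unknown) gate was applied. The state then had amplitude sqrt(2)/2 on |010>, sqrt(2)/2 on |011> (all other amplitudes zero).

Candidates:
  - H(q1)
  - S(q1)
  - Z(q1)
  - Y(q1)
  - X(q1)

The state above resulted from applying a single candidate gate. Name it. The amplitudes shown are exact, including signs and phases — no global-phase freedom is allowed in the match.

It was X(q1) that produced the state shown. Key observation: gates 4-9 undo each other exactly, leaving only the rest of the circuit to track.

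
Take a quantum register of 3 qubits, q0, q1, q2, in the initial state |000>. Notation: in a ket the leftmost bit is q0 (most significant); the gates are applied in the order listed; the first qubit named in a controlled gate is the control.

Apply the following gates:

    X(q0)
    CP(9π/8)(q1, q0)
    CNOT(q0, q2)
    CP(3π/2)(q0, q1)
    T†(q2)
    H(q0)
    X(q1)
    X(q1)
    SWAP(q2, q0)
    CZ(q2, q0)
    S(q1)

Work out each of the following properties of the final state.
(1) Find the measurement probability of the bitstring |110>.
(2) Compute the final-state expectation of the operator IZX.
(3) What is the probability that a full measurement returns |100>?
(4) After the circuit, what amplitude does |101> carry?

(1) Outcome |110> occurs with probability 0.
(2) The expectation value of IZX is 1.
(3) Outcome |100> occurs with probability 1/2.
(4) The final state's coefficient on |101> equals -sqrt(2)*exp(3*I*pi/4)/2.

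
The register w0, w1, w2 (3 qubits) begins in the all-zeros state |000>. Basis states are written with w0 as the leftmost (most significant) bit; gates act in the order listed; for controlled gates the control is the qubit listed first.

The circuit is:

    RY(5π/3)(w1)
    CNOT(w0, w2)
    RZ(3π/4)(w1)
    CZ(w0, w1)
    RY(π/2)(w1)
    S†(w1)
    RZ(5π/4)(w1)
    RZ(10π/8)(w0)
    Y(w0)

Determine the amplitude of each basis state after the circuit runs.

The final amplitudes are (sqrt(2) - sqrt(6)*exp(I*pi/4))*exp(5*I*pi/8)/4 on |100>, (sqrt(2) + sqrt(6)*exp(I*pi/4))*exp(3*I*pi/8)/4 on |110>, and 0 on every other basis state.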